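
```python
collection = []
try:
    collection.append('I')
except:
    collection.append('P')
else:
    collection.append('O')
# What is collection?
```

Step-by-step execution trace:
1. try: `collection.append('I')` → collection = ['I']. No exception raised.
2. `except` is skipped.
3. `else` runs (try completed without exception): `collection.append('O')` → collection = ['I', 'O'].
Result: ['I', 'O']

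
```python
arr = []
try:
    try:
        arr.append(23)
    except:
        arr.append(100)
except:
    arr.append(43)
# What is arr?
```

Step-by-step execution trace:
1. Inner try: `arr.append(23)` → arr = [23]. No exception raised.
2. Inner `except` is skipped.
3. Inner try completes normally; outer `except` is skipped.
Result: [23]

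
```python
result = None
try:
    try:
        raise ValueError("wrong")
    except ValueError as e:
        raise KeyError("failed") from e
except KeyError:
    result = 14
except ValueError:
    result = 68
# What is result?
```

Step-by-step execution trace:
1. Inner try raises ValueError; inner `except ValueError as e` catches it.
2. `raise KeyError(...) from e` raises KeyError (ValueError is attached as __cause__, but only KeyError is active).
3. Outer `except KeyError` matches → result = 14.
4. `except ValueError` is not reached.
Result: 14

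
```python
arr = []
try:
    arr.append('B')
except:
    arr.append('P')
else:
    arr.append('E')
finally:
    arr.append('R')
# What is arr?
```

Step-by-step execution trace:
1. try: `arr.append('B')` → arr = ['B']. No exception raised.
2. `except` is skipped.
3. `else` runs: `arr.append('E')` → arr = ['B', 'E'].
4. `finally` always runs: `arr.append('R')` → arr = ['B', 'E', 'R'].
Result: ['B', 'E', 'R']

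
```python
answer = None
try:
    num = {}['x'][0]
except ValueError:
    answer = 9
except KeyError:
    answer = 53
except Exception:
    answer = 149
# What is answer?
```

Step-by-step execution trace:
1. `num = {}['x'][0]` raises KeyError.
2. `except ValueError` does not match KeyError; skipped.
3. `except KeyError` matches → answer = 53.
4. Remaining except clauses are skipped.
Result: 53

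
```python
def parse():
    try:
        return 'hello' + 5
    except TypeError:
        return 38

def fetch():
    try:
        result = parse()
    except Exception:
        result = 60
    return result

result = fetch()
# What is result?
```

Step-by-step execution trace:
1. `fetch()` calls `parse()`.
2. In parse: `'hello' + 5` raises TypeError; `except TypeError` catches it → returns 38.
3. In fetch: `result = parse()` → result = 38. No exception reaches fetch.
4. `except Exception` is skipped; fetch returns 38.
5. result = 38.
Result: 38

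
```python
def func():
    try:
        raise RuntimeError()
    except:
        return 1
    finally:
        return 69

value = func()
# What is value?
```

Step-by-step execution trace:
1. `func()` enters try: `raise RuntimeError()` raises RuntimeError.
2. bare `except` matches → `return 1` sets pending return value 1.
3. Before returning, `finally: return 69` runs and overrides the pending return.
4. func() returns 69 → value = 69.
Result: 69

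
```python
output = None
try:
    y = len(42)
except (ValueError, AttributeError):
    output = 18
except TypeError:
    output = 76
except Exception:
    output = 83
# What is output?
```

Step-by-step execution trace:
1. `y = len(42)` raises TypeError.
2. `except (ValueError, AttributeError)` does not match TypeError; skipped.
3. `except TypeError` matches (exact type match) → output = 76.
4. `except Exception` is not reached.
Result: 76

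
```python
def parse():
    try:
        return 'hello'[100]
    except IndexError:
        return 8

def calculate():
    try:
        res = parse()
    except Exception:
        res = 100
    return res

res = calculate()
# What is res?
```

Step-by-step execution trace:
1. `calculate()` calls `parse()`.
2. In parse: `'hello'[100]` raises IndexError; `except IndexError` catches it → returns 8.
3. In calculate: `res = parse()` → res = 8. No exception reaches calculate.
4. `except Exception` is skipped; calculate returns 8.
5. res = 8.
Result: 8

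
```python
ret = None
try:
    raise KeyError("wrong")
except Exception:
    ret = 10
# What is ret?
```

Step-by-step execution trace:
1. `raise KeyError(...)` raises KeyError.
2. `except Exception` matches (KeyError is a subclass of Exception) → ret = 10.
Result: 10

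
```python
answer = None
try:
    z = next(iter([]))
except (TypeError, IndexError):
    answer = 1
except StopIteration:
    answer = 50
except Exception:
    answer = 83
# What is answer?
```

Step-by-step execution trace:
1. `z = next(iter([]))` raises StopIteration.
2. `except (TypeError, IndexError)` does not match StopIteration; skipped.
3. `except StopIteration` matches (exact type match) → answer = 50.
4. `except Exception` is not reached.
Result: 50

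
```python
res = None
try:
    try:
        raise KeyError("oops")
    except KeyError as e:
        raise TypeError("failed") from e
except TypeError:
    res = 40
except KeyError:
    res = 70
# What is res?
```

Step-by-step execution trace:
1. Inner try raises KeyError; inner `except KeyError as e` catches it.
2. `raise TypeError(...) from e` raises TypeError (KeyError is attached as __cause__, but only TypeError is active).
3. Outer `except TypeError` matches → res = 40.
4. `except KeyError` is not reached.
Result: 40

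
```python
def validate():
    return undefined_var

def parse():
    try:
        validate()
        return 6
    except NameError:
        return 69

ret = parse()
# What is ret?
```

Step-by-step execution trace:
1. `parse()` calls `validate()`.
2. `validate()` evaluates `undefined_var`, which raises NameError; it propagates to the caller.
3. `return 6` is not reached.
4. `except NameError` in parse matches → returns 69.
5. ret = 69.
Result: 69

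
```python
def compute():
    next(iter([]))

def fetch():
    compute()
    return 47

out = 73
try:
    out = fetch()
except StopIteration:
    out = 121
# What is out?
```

Step-by-step execution trace:
1. out starts at 73.
2. try: `fetch()` calls `compute()`.
3. `compute()` evaluates `next(iter([]))`, which raises StopIteration; it propagates through fetch (uncaught).
4. `return 47` in fetch is not reached; the assignment to out does not complete.
5. `except StopIteration` matches → out = 121.
Result: 121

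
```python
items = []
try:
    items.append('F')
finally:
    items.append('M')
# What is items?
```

Step-by-step execution trace:
1. try: `items.append('F')` → items = ['F'].
2. The try body completes without raising.
3. finally always runs: `items.append('M')` → items = ['F', 'M'].
Result: ['F', 'M']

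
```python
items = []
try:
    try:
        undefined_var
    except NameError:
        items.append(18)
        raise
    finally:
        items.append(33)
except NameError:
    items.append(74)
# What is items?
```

Step-by-step execution trace:
1. Inner try: `undefined_var` raises NameError.
2. Inner `except NameError` matches → `items.append(18)` → items = [18].
3. bare `raise` re-raises NameError.
4. Inner `finally` runs during unwinding: `items.append(33)` → items = [18, 33].
5. Outer `except NameError` matches → `items.append(74)` → items = [18, 33, 74].
Result: [18, 33, 74]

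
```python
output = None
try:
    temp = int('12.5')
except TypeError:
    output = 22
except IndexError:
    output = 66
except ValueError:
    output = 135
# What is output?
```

Step-by-step execution trace:
1. `temp = int('12.5')` raises ValueError.
2. `except TypeError` does not match ValueError; skipped.
3. `except IndexError` does not match ValueError; skipped.
4. `except ValueError` matches → output = 135.
Result: 135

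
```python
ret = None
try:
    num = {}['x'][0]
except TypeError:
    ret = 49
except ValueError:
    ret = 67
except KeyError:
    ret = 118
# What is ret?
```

Step-by-step execution trace:
1. `num = {}['x'][0]` raises KeyError.
2. `except TypeError` does not match KeyError; skipped.
3. `except ValueError` does not match KeyError; skipped.
4. `except KeyError` matches → ret = 118.
Result: 118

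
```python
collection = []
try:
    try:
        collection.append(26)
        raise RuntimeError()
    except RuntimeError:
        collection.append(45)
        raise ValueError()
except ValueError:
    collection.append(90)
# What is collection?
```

Step-by-step execution trace:
1. Inner try: `collection.append(26)` → collection = [26].
2. `raise RuntimeError()` raises RuntimeError.
3. Inner `except RuntimeError` matches → `collection.append(45)` → collection = [26, 45].
4. `raise ValueError()` raises ValueError; propagates to outer try.
5. Outer `except ValueError` matches → `collection.append(90)` → collection = [26, 45, 90].
Result: [26, 45, 90]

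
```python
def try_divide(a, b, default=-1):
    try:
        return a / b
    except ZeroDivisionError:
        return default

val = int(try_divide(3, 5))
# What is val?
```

Step-by-step execution trace:
1. `try_divide(3, 5)` enters try: `return 3 / 5` → returns 0.6. No exception raised.
2. `except ZeroDivisionError` is skipped.
3. `int(0.6)` → 0 → val = 0.
Result: 0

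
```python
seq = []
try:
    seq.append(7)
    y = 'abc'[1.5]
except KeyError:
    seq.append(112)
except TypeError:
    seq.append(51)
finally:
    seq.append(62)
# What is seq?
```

Step-by-step execution trace:
1. try: `seq.append(7)` → seq = [7].
2. `y = 'abc'[1.5]` raises TypeError.
3. `except KeyError` does not match TypeError; skipped.
4. `except TypeError` matches → `seq.append(51)` → seq = [7, 51].
5. finally always runs: `seq.append(62)` → seq = [7, 51, 62].
Result: [7, 51, 62]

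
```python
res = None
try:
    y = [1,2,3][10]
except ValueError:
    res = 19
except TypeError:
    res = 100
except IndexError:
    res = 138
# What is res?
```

Step-by-step execution trace:
1. `y = [1,2,3][10]` raises IndexError.
2. `except ValueError` does not match IndexError; skipped.
3. `except TypeError` does not match IndexError; skipped.
4. `except IndexError` matches → res = 138.
Result: 138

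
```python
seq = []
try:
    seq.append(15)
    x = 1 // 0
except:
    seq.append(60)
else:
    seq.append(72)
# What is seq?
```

Step-by-step execution trace:
1. try: `seq.append(15)` → seq = [15].
2. `x = 1 // 0` raises ZeroDivisionError.
3. bare `except` matches → `seq.append(60)` → seq = [15, 60].
4. `else` is skipped (an exception was raised).
Result: [15, 60]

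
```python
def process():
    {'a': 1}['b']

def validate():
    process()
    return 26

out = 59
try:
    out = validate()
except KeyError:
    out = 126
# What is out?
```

Step-by-step execution trace:
1. out starts at 59.
2. try: `validate()` calls `process()`.
3. `process()` evaluates `{'a': 1}['b']`, which raises KeyError; it propagates through validate (uncaught).
4. `return 26` in validate is not reached; the assignment to out does not complete.
5. `except KeyError` matches → out = 126.
Result: 126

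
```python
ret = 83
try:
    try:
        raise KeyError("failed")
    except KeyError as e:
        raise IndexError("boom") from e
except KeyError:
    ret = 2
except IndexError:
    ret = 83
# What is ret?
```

Step-by-step execution trace:
1. Inner try raises KeyError; inner `except KeyError as e` catches it.
2. `raise IndexError(...) from e` raises IndexError (KeyError is attached as __cause__, but only IndexError is active).
3. Outer `except KeyError` does not match IndexError; skipped.
4. Outer `except IndexError` matches → ret = 83.
Result: 83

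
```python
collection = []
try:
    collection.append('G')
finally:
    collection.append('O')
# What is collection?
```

Step-by-step execution trace:
1. try: `collection.append('G')` → collection = ['G'].
2. The try body completes without raising.
3. finally always runs: `collection.append('O')` → collection = ['G', 'O'].
Result: ['G', 'O']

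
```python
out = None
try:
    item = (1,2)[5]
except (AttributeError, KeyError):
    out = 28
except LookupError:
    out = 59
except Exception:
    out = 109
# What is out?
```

Step-by-step execution trace:
1. `item = (1,2)[5]` raises IndexError.
2. `except (AttributeError, KeyError)` does not match IndexError; skipped.
3. `except LookupError` matches (IndexError is a subclass of LookupError) → out = 59.
4. `except Exception` is not reached.
Result: 59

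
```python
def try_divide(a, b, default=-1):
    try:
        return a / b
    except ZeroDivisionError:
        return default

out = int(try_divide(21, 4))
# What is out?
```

Step-by-step execution trace:
1. `try_divide(21, 4)` enters try: `return 21 / 4` → returns 5.25. No exception raised.
2. `except ZeroDivisionError` is skipped.
3. `int(5.25)` → 5 → out = 5.
Result: 5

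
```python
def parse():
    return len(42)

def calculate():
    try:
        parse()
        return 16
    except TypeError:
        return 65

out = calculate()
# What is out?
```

Step-by-step execution trace:
1. `calculate()` calls `parse()`.
2. `parse()` evaluates `len(42)`, which raises TypeError; it propagates to the caller.
3. `return 16` is not reached.
4. `except TypeError` in calculate matches → returns 65.
5. out = 65.
Result: 65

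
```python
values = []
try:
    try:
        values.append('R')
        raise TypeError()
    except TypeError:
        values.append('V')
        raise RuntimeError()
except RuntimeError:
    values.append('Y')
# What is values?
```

Step-by-step execution trace:
1. Inner try: `values.append('R')` → values = ['R'].
2. `raise TypeError()` raises TypeError.
3. Inner `except TypeError` matches → `values.append('V')` → values = ['R', 'V'].
4. `raise RuntimeError()` raises RuntimeError; propagates to outer try.
5. Outer `except RuntimeError` matches → `values.append('Y')` → values = ['R', 'V', 'Y'].
Result: ['R', 'V', 'Y']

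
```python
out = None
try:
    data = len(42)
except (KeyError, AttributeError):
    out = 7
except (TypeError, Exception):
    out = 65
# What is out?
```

Step-by-step execution trace:
1. `data = len(42)` raises TypeError.
2. `except (KeyError, AttributeError)` does not match TypeError; skipped.
3. `except (TypeError, Exception)` matches (TypeError is in the tuple) → out = 65.
Result: 65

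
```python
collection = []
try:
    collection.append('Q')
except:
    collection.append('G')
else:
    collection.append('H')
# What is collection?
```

Step-by-step execution trace:
1. try: `collection.append('Q')` → collection = ['Q']. No exception raised.
2. `except` is skipped.
3. `else` runs (try completed without exception): `collection.append('H')` → collection = ['Q', 'H'].
Result: ['Q', 'H']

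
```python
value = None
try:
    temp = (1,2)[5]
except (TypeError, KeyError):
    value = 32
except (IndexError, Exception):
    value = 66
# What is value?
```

Step-by-step execution trace:
1. `temp = (1,2)[5]` raises IndexError.
2. `except (TypeError, KeyError)` does not match IndexError; skipped.
3. `except (IndexError, Exception)` matches (IndexError is in the tuple) → value = 66.
Result: 66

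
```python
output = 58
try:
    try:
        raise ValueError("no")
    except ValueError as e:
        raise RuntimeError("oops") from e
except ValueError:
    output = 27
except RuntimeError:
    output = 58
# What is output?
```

Step-by-step execution trace:
1. Inner try raises ValueError; inner `except ValueError as e` catches it.
2. `raise RuntimeError(...) from e` raises RuntimeError (ValueError is attached as __cause__, but only RuntimeError is active).
3. Outer `except ValueError` does not match RuntimeError; skipped.
4. Outer `except RuntimeError` matches → output = 58.
Result: 58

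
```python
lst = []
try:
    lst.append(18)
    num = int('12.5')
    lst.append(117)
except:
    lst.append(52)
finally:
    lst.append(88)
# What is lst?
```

Step-by-step execution trace:
1. try: `lst.append(18)` → lst = [18].
2. `num = int('12.5')` raises ValueError; `lst.append(117)` is not reached.
3. bare `except` matches → `lst.append(52)` → lst = [18, 52].
4. finally always runs: `lst.append(88)` → lst = [18, 52, 88].
Result: [18, 52, 88]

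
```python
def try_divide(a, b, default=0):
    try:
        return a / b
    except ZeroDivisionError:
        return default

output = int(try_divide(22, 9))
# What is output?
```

Step-by-step execution trace:
1. `try_divide(22, 9)` enters try: `return 22 / 9` → returns 2.4444444444444446. No exception raised.
2. `except ZeroDivisionError` is skipped.
3. `int(2.4444444444444446)` → 2 → output = 2.
Result: 2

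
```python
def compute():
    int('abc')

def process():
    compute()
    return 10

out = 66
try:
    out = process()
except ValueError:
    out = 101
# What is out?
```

Step-by-step execution trace:
1. out starts at 66.
2. try: `process()` calls `compute()`.
3. `compute()` evaluates `int('abc')`, which raises ValueError; it propagates through process (uncaught).
4. `return 10` in process is not reached; the assignment to out does not complete.
5. `except ValueError` matches → out = 101.
Result: 101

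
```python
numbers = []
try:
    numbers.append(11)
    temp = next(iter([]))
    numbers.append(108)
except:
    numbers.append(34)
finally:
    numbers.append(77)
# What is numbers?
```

Step-by-step execution trace:
1. try: `numbers.append(11)` → numbers = [11].
2. `temp = next(iter([]))` raises StopIteration; `numbers.append(108)` is not reached.
3. bare `except` matches → `numbers.append(34)` → numbers = [11, 34].
4. finally always runs: `numbers.append(77)` → numbers = [11, 34, 77].
Result: [11, 34, 77]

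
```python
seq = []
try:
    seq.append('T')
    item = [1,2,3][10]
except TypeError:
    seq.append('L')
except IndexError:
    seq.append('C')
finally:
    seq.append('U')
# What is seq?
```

Step-by-step execution trace:
1. try: `seq.append('T')` → seq = ['T'].
2. `item = [1,2,3][10]` raises IndexError.
3. `except TypeError` does not match IndexError; skipped.
4. `except IndexError` matches → `seq.append('C')` → seq = ['T', 'C'].
5. finally always runs: `seq.append('U')` → seq = ['T', 'C', 'U'].
Result: ['T', 'C', 'U']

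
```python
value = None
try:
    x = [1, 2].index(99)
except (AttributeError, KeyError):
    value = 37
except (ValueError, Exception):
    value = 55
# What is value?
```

Step-by-step execution trace:
1. `x = [1, 2].index(99)` raises ValueError.
2. `except (AttributeError, KeyError)` does not match ValueError; skipped.
3. `except (ValueError, Exception)` matches (ValueError is in the tuple) → value = 55.
Result: 55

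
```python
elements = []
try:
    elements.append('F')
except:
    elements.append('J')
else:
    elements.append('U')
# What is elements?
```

Step-by-step execution trace:
1. try: `elements.append('F')` → elements = ['F']. No exception raised.
2. `except` is skipped.
3. `else` runs (try completed without exception): `elements.append('U')` → elements = ['F', 'U'].
Result: ['F', 'U']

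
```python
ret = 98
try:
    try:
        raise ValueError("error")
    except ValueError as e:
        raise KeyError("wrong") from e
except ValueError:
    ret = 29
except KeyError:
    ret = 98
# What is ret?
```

Step-by-step execution trace:
1. Inner try raises ValueError; inner `except ValueError as e` catches it.
2. `raise KeyError(...) from e` raises KeyError (ValueError is attached as __cause__, but only KeyError is active).
3. Outer `except ValueError` does not match KeyError; skipped.
4. Outer `except KeyError` matches → ret = 98.
Result: 98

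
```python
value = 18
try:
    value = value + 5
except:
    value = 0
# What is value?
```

Step-by-step execution trace:
1. value starts at 18.
2. try: `value = value + 5` → value = 23. No exception raised.
3. `except` is skipped.
Result: 23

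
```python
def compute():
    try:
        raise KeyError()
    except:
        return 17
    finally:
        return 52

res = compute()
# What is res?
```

Step-by-step execution trace:
1. `compute()` enters try: `raise KeyError()` raises KeyError.
2. bare `except` matches → `return 17` sets pending return value 17.
3. Before returning, `finally: return 52` runs and overrides the pending return.
4. compute() returns 52 → res = 52.
Result: 52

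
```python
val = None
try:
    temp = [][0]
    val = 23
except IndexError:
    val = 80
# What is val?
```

Step-by-step execution trace:
1. `temp = [][0]` raises IndexError.
2. `val = 23` is not reached.
3. `except IndexError` matches → val = 80.
Result: 80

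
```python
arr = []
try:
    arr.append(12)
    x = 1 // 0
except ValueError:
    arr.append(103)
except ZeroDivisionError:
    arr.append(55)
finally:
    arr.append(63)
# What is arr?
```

Step-by-step execution trace:
1. try: `arr.append(12)` → arr = [12].
2. `x = 1 // 0` raises ZeroDivisionError.
3. `except ValueError` does not match ZeroDivisionError; skipped.
4. `except ZeroDivisionError` matches → `arr.append(55)` → arr = [12, 55].
5. finally always runs: `arr.append(63)` → arr = [12, 55, 63].
Result: [12, 55, 63]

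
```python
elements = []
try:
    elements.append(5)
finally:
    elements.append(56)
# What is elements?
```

Step-by-step execution trace:
1. try: `elements.append(5)` → elements = [5].
2. The try body completes without raising.
3. finally always runs: `elements.append(56)` → elements = [5, 56].
Result: [5, 56]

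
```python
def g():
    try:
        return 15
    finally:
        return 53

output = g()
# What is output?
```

Step-by-step execution trace:
1. `g()` enters try: `return 15` sets pending return value 15.
2. Before returning, `finally: return 53` runs and overrides the pending return.
3. g() returns 53 → output = 53.
Result: 53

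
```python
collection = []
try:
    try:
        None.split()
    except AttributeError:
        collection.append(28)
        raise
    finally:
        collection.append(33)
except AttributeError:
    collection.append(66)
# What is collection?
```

Step-by-step execution trace:
1. Inner try: `None.split()` raises AttributeError.
2. Inner `except AttributeError` matches → `collection.append(28)` → collection = [28].
3. bare `raise` re-raises AttributeError.
4. Inner `finally` runs during unwinding: `collection.append(33)` → collection = [28, 33].
5. Outer `except AttributeError` matches → `collection.append(66)` → collection = [28, 33, 66].
Result: [28, 33, 66]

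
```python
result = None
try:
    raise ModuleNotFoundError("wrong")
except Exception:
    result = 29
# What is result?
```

Step-by-step execution trace:
1. `raise ModuleNotFoundError(...)` raises ModuleNotFoundError.
2. `except Exception` matches (ModuleNotFoundError is a subclass of Exception) → result = 29.
Result: 29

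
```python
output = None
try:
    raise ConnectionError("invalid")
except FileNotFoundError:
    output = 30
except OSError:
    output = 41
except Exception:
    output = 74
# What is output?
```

Step-by-step execution trace:
1. `raise ConnectionError(...)` raises ConnectionError.
2. `except FileNotFoundError` does not match (ConnectionError is not a subclass of FileNotFoundError); skipped.
3. `except OSError` matches (ConnectionError is a subclass of OSError) → output = 41.
4. `except Exception` is not reached.
Result: 41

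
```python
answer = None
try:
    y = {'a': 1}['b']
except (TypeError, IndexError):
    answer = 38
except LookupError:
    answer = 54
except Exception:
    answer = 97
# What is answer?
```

Step-by-step execution trace:
1. `y = {'a': 1}['b']` raises KeyError.
2. `except (TypeError, IndexError)` does not match KeyError; skipped.
3. `except LookupError` matches (KeyError is a subclass of LookupError) → answer = 54.
4. `except Exception` is not reached.
Result: 54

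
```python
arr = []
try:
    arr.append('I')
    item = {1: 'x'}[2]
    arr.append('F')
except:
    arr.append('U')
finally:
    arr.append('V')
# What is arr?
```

Step-by-step execution trace:
1. try: `arr.append('I')` → arr = ['I'].
2. `item = {1: 'x'}[2]` raises KeyError; `arr.append('F')` is not reached.
3. bare `except` matches → `arr.append('U')` → arr = ['I', 'U'].
4. finally always runs: `arr.append('V')` → arr = ['I', 'U', 'V'].
Result: ['I', 'U', 'V']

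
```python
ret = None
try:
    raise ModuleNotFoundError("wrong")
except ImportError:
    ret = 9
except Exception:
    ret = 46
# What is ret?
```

Step-by-step execution trace:
1. `raise ModuleNotFoundError(...)` raises ModuleNotFoundError.
2. `except ImportError` matches (ModuleNotFoundError is a subclass of ImportError) → ret = 9.
3. `except Exception` is not reached.
Result: 9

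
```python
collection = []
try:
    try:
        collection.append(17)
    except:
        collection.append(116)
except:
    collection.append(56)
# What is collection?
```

Step-by-step execution trace:
1. Inner try: `collection.append(17)` → collection = [17]. No exception raised.
2. Inner `except` is skipped.
3. Inner try completes normally; outer `except` is skipped.
Result: [17]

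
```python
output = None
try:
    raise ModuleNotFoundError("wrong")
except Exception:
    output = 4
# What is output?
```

Step-by-step execution trace:
1. `raise ModuleNotFoundError(...)` raises ModuleNotFoundError.
2. `except Exception` matches (ModuleNotFoundError is a subclass of Exception) → output = 4.
Result: 4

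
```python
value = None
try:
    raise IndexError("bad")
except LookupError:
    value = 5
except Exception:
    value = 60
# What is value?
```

Step-by-step execution trace:
1. `raise IndexError(...)` raises IndexError.
2. `except LookupError` matches (IndexError is a subclass of LookupError) → value = 5.
3. `except Exception` is not reached.
Result: 5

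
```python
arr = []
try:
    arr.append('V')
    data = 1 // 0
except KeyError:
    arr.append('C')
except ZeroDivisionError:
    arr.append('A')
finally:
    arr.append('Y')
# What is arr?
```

Step-by-step execution trace:
1. try: `arr.append('V')` → arr = ['V'].
2. `data = 1 // 0` raises ZeroDivisionError.
3. `except KeyError` does not match ZeroDivisionError; skipped.
4. `except ZeroDivisionError` matches → `arr.append('A')` → arr = ['V', 'A'].
5. finally always runs: `arr.append('Y')` → arr = ['V', 'A', 'Y'].
Result: ['V', 'A', 'Y']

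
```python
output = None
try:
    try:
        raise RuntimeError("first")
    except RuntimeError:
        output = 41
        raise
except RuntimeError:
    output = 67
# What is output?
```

Step-by-step execution trace:
1. Inner try: `raise RuntimeError("first")` raises RuntimeError.
2. Inner `except RuntimeError` matches → output = 41.
3. bare `raise` re-raises the same RuntimeError.
4. Outer `except RuntimeError` matches → output = 67.
Result: 67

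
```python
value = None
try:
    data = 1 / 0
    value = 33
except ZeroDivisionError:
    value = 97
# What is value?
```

Step-by-step execution trace:
1. `data = 1 / 0` raises ZeroDivisionError.
2. `value = 33` is not reached.
3. `except ZeroDivisionError` matches → value = 97.
Result: 97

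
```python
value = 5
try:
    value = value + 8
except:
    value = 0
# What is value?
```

Step-by-step execution trace:
1. value starts at 5.
2. try: `value = value + 8` → value = 13. No exception raised.
3. `except` is skipped.
Result: 13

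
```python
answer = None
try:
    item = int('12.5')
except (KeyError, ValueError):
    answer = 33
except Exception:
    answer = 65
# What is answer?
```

Step-by-step execution trace:
1. `item = int('12.5')` raises ValueError.
2. `except (KeyError, ValueError)` matches (ValueError is in the tuple) → answer = 33.
3. `except Exception` is not reached.
Result: 33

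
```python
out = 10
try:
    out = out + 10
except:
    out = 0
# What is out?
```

Step-by-step execution trace:
1. out starts at 10.
2. try: `out = out + 10` → out = 20. No exception raised.
3. `except` is skipped.
Result: 20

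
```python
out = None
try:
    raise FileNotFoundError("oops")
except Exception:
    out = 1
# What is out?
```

Step-by-step execution trace:
1. `raise FileNotFoundError(...)` raises FileNotFoundError.
2. `except Exception` matches (FileNotFoundError is a subclass of Exception) → out = 1.
Result: 1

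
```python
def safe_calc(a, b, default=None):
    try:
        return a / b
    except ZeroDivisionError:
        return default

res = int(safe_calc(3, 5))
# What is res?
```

Step-by-step execution trace:
1. `safe_calc(3, 5)` enters try: `return 3 / 5` → returns 0.6. No exception raised.
2. `except ZeroDivisionError` is skipped.
3. `int(0.6)` → 0 → res = 0.
Result: 0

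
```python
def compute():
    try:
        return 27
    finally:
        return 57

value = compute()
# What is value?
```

Step-by-step execution trace:
1. `compute()` enters try: `return 27` sets pending return value 27.
2. Before returning, `finally: return 57` runs and overrides the pending return.
3. compute() returns 57 → value = 57.
Result: 57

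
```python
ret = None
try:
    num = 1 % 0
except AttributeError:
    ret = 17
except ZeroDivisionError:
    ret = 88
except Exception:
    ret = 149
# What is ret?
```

Step-by-step execution trace:
1. `num = 1 % 0` raises ZeroDivisionError.
2. `except AttributeError` does not match ZeroDivisionError; skipped.
3. `except ZeroDivisionError` matches → ret = 88.
4. Remaining except clauses are skipped.
Result: 88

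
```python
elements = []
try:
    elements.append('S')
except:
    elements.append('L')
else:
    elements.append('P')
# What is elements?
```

Step-by-step execution trace:
1. try: `elements.append('S')` → elements = ['S']. No exception raised.
2. `except` is skipped.
3. `else` runs (try completed without exception): `elements.append('P')` → elements = ['S', 'P'].
Result: ['S', 'P']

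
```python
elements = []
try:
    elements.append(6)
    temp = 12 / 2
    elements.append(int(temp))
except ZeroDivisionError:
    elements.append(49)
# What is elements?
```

Step-by-step execution trace:
1. try: `elements.append(6)` → elements = [6].
2. `temp = 12 / 2` → temp = 6.0. No exception raised.
3. `elements.append(int(temp))` → elements = [6, 6].
4. `except ZeroDivisionError` is skipped (no exception was raised).
Result: [6, 6]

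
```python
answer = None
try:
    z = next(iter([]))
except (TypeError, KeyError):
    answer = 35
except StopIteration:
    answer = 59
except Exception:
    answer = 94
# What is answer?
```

Step-by-step execution trace:
1. `z = next(iter([]))` raises StopIteration.
2. `except (TypeError, KeyError)` does not match StopIteration; skipped.
3. `except StopIteration` matches (exact type match) → answer = 59.
4. `except Exception` is not reached.
Result: 59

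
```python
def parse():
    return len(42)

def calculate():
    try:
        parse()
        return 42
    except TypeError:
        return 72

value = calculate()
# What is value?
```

Step-by-step execution trace:
1. `calculate()` calls `parse()`.
2. `parse()` evaluates `len(42)`, which raises TypeError; it propagates to the caller.
3. `return 42` is not reached.
4. `except TypeError` in calculate matches → returns 72.
5. value = 72.
Result: 72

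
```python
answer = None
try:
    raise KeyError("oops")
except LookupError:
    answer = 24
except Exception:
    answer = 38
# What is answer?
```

Step-by-step execution trace:
1. `raise KeyError(...)` raises KeyError.
2. `except LookupError` matches (KeyError is a subclass of LookupError) → answer = 24.
3. `except Exception` is not reached.
Result: 24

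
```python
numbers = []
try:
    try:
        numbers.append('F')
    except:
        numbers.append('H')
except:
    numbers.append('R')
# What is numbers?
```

Step-by-step execution trace:
1. Inner try: `numbers.append('F')` → numbers = ['F']. No exception raised.
2. Inner `except` is skipped.
3. Inner try completes normally; outer `except` is skipped.
Result: ['F']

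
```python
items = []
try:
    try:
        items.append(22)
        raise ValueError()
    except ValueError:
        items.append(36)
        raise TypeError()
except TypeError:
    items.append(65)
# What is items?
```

Step-by-step execution trace:
1. Inner try: `items.append(22)` → items = [22].
2. `raise ValueError()` raises ValueError.
3. Inner `except ValueError` matches → `items.append(36)` → items = [22, 36].
4. `raise TypeError()` raises TypeError; propagates to outer try.
5. Outer `except TypeError` matches → `items.append(65)` → items = [22, 36, 65].
Result: [22, 36, 65]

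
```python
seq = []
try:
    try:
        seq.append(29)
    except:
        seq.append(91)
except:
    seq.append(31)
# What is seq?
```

Step-by-step execution trace:
1. Inner try: `seq.append(29)` → seq = [29]. No exception raised.
2. Inner `except` is skipped.
3. Inner try completes normally; outer `except` is skipped.
Result: [29]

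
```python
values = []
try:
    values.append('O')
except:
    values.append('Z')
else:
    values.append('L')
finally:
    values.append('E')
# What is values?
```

Step-by-step execution trace:
1. try: `values.append('O')` → values = ['O']. No exception raised.
2. `except` is skipped.
3. `else` runs: `values.append('L')` → values = ['O', 'L'].
4. `finally` always runs: `values.append('E')` → values = ['O', 'L', 'E'].
Result: ['O', 'L', 'E']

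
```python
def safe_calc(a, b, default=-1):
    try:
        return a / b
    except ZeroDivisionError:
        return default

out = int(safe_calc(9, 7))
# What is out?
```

Step-by-step execution trace:
1. `safe_calc(9, 7)` enters try: `return 9 / 7` → returns 1.2857142857142858. No exception raised.
2. `except ZeroDivisionError` is skipped.
3. `int(1.2857142857142858)` → 1 → out = 1.
Result: 1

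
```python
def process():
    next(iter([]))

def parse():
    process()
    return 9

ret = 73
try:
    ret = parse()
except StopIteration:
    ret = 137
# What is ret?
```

Step-by-step execution trace:
1. ret starts at 73.
2. try: `parse()` calls `process()`.
3. `process()` evaluates `next(iter([]))`, which raises StopIteration; it propagates through parse (uncaught).
4. `return 9` in parse is not reached; the assignment to ret does not complete.
5. `except StopIteration` matches → ret = 137.
Result: 137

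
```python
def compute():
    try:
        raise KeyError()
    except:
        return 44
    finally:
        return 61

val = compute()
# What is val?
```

Step-by-step execution trace:
1. `compute()` enters try: `raise KeyError()` raises KeyError.
2. bare `except` matches → `return 44` sets pending return value 44.
3. Before returning, `finally: return 61` runs and overrides the pending return.
4. compute() returns 61 → val = 61.
Result: 61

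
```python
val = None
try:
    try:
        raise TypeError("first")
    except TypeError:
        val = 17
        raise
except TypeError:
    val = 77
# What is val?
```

Step-by-step execution trace:
1. Inner try: `raise TypeError("first")` raises TypeError.
2. Inner `except TypeError` matches → val = 17.
3. bare `raise` re-raises the same TypeError.
4. Outer `except TypeError` matches → val = 77.
Result: 77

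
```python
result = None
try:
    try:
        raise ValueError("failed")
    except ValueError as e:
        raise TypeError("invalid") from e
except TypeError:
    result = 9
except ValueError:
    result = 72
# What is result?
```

Step-by-step execution trace:
1. Inner try raises ValueError; inner `except ValueError as e` catches it.
2. `raise TypeError(...) from e` raises TypeError (ValueError is attached as __cause__, but only TypeError is active).
3. Outer `except TypeError` matches → result = 9.
4. `except ValueError` is not reached.
Result: 9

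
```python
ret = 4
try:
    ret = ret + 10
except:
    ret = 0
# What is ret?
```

Step-by-step execution trace:
1. ret starts at 4.
2. try: `ret = ret + 10` → ret = 14. No exception raised.
3. `except` is skipped.
Result: 14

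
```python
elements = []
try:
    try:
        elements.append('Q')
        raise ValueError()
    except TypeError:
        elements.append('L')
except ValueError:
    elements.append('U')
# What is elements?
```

Step-by-step execution trace:
1. Inner try: `elements.append('Q')` → elements = ['Q'].
2. `raise ValueError()` raises ValueError.
3. Inner `except TypeError` does not match ValueError; exception propagates to outer try.
4. Outer `except ValueError` matches → `elements.append('U')` → elements = ['Q', 'U'].
Result: ['Q', 'U']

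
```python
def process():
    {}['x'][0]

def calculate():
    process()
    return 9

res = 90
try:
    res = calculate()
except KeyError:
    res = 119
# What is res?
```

Step-by-step execution trace:
1. res starts at 90.
2. try: `calculate()` calls `process()`.
3. `process()` evaluates `{}['x'][0]`, which raises KeyError; it propagates through calculate (uncaught).
4. `return 9` in calculate is not reached; the assignment to res does not complete.
5. `except KeyError` matches → res = 119.
Result: 119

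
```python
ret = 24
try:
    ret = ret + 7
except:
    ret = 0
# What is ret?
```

Step-by-step execution trace:
1. ret starts at 24.
2. try: `ret = ret + 7` → ret = 31. No exception raised.
3. `except` is skipped.
Result: 31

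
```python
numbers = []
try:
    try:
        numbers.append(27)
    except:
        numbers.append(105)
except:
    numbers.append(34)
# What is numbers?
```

Step-by-step execution trace:
1. Inner try: `numbers.append(27)` → numbers = [27]. No exception raised.
2. Inner `except` is skipped.
3. Inner try completes normally; outer `except` is skipped.
Result: [27]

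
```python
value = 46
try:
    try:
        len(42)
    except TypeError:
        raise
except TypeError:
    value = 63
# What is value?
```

Step-by-step execution trace:
1. Inner try: `len(42)` raises TypeError.
2. Inner `except TypeError` matches; bare `raise` re-raises the same TypeError.
3. Outer `except TypeError` matches → value = 63.
Result: 63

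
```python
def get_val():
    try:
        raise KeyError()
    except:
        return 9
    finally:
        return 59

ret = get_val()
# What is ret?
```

Step-by-step execution trace:
1. `get_val()` enters try: `raise KeyError()` raises KeyError.
2. bare `except` matches → `return 9` sets pending return value 9.
3. Before returning, `finally: return 59` runs and overrides the pending return.
4. get_val() returns 59 → ret = 59.
Result: 59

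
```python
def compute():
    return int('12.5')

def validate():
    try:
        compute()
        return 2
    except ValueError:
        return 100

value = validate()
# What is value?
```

Step-by-step execution trace:
1. `validate()` calls `compute()`.
2. `compute()` evaluates `int('12.5')`, which raises ValueError; it propagates to the caller.
3. `return 2` is not reached.
4. `except ValueError` in validate matches → returns 100.
5. value = 100.
Result: 100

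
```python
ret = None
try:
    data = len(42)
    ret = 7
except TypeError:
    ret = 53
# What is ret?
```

Step-by-step execution trace:
1. `data = len(42)` raises TypeError.
2. `ret = 7` is not reached.
3. `except TypeError` matches → ret = 53.
Result: 53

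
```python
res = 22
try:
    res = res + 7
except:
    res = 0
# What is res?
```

Step-by-step execution trace:
1. res starts at 22.
2. try: `res = res + 7` → res = 29. No exception raised.
3. `except` is skipped.
Result: 29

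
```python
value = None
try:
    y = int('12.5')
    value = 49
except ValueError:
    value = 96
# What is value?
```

Step-by-step execution trace:
1. `y = int('12.5')` raises ValueError.
2. `value = 49` is not reached.
3. `except ValueError` matches → value = 96.
Result: 96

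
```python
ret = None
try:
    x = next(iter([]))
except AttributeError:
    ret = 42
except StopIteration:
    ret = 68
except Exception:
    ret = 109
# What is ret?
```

Step-by-step execution trace:
1. `x = next(iter([]))` raises StopIteration.
2. `except AttributeError` does not match StopIteration; skipped.
3. `except StopIteration` matches → ret = 68.
4. Remaining except clauses are skipped.
Result: 68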